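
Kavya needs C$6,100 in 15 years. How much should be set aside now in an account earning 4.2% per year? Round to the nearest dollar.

PV = 6,100 / (1 + 0.042)^15 = 6,100 / 1.853599 = 3,290.8952

C$3,291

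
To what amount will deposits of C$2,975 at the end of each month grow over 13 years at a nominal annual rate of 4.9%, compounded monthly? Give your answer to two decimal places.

Periodic rate i = 0.049/12 = 0.00408333; n = 13 × 12 = 156 periods.
Accumulation factor s(156|0.00408333) = 217.554897; FV = 2975 × 217.554897 = 647,225.8177

C$647,225.82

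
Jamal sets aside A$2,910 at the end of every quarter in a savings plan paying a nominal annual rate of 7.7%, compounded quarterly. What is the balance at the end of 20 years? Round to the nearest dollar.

A$543,727

i = 0.077/4 = 0.01925 per quarter; n = 20·4 = 80.
FV = PMT · [(1+i)^n − 1] / i = 2910 · 186.847854 = 543,727.2541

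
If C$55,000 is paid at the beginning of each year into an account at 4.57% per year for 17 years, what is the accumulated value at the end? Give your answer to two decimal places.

FV = 55000 × [(1+0.0457)^17 − 1] / 0.0457 × (1+i) = 55000 × 26.029748 = 1,431,636.1288
Payments are at the start of each period, so multiply by (1+i).

C$1,431,636.13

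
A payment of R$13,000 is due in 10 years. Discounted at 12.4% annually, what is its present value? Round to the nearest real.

PV = FV·(1+i)^(−n) = 13,000 × 0.310697 = 4,039.0594

R$4,039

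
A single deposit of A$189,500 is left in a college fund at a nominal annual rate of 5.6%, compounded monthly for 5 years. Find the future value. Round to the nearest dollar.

A$250,570

i = 0.056/12 = 0.00466667 per month; n = 5·12 = 60.
FV = 189,500 × (1 + 0.00466667)^60 = 250,569.8482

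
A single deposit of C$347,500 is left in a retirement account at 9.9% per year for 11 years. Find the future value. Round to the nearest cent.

FV = 347,500 × (1 + 0.099)^11 = 981,588.4184

C$981,588.42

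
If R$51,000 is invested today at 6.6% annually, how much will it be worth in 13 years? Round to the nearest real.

FV = PV·(1+i)^n = 51,000 × 2.295322 = 117,061.4332

R$117,061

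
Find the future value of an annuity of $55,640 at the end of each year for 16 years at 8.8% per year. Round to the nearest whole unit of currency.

Accumulation factor s(16|0.088) = 32.447009; FV = 55640 × 32.447009 = 1,805,351.5972

$1,805,352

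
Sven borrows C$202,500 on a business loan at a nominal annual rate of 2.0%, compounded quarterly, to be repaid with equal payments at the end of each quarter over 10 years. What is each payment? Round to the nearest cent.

Periodic rate i = 0.02/4 = 0.005; n = 10 × 4 = 40 periods.
PMT = 202500 / ( [1 − (1+0.005)^(−40)] / 0.005 ) = 202500 / 36.172228 = 5,598.2175

C$5,598.22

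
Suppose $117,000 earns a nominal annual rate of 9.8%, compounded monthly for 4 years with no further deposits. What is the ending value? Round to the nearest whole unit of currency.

With 12 periods per year: i = 0.00816667, n = 48.
FV = 117,000 × (1 + 0.00816667)^48 = 172,877.2716

$172,877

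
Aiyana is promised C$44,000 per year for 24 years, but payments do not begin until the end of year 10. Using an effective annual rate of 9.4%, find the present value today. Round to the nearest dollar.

C$184,389

Value one period before first payment (t=9): 44000 × [1 − (1+0.094)^(−24)] / 0.094 = 44000 × 9.406735 = 413,896.3611
Discount back 9 years: 413,896.3611 × (1+0.094)^(−9) = 413,896.3611 × 0.445496 = 184,389.2977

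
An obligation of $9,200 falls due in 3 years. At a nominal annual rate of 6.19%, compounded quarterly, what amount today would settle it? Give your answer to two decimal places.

i = 0.0619/4 = 0.015475 per quarter; n = 3·4 = 12.
PV = FV·(1+i)^(−n) = 9,200 × 0.831705 = 7,651.6835

$7,651.68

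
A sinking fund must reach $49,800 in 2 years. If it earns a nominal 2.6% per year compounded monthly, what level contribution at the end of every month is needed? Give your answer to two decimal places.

With 12 periods per year: i = 0.00216667, n = 24.
PMT = 49800 / ( [(1+0.00216667)^24 − 1] / 0.00216667 ) = 49800 / 24.607611 = 2,023.7641

$2,023.76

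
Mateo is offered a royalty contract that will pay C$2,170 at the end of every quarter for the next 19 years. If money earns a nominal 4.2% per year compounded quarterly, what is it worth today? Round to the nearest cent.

Periodic rate i = 0.042/4 = 0.0105; n = 19 × 4 = 76 periods.
PV = 2170 × [1 − (1+0.0105)^(−76)] / 0.0105 = 2170 × 52.180423 = 113,231.5186

C$113,231.52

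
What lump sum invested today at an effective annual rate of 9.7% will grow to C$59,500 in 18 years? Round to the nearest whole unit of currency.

Discount factor = (1+0.097)^(−18) = 0.188921; PV = 59,500 × 0.188921 = 11,240.8116

C$11,241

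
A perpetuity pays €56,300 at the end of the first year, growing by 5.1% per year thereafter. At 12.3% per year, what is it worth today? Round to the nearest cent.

€781,944.44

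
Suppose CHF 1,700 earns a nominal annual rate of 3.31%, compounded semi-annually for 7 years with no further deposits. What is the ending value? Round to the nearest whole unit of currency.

CHF 2,139

i = 0.0331/2 = 0.01655 per half-year; n = 7·2 = 14.
FV = PV·(1+i)^n = 1,700 × 1.258353 = 2,139.1998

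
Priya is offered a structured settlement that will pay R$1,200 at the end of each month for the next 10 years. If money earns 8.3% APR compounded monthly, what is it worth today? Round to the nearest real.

R$97,626

i = 0.083/12 = 0.00691667 per month; n = 10·12 = 120.
Annuity factor a(120|0.00691667) = 81.354655; PV = 1200 × 81.354655 = 97,625.5860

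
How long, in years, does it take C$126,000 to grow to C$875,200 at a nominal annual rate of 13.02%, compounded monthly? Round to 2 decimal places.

14.97 years

Periodic rate i = 0.1302/12 = 0.01085.
(1+i)^n = 875200/126000 = 6.94603, so n = ln 6.94603 / ln 1.01085 = 179.6006 months
= 179.6006/12 years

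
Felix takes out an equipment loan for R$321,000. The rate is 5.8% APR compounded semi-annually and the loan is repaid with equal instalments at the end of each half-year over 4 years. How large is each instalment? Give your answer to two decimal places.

R$45,535.80

i = 0.058/2 = 0.029 per half-year; n = 4·2 = 8.
Annuity-PV factor = 7.049399; PMT = 321000 / 7.049399 = 45,535.7997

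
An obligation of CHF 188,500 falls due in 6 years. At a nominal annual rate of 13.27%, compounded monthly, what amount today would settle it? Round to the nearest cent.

CHF 85,393.34

i = 0.1327/12 = 0.0110583 per month; n = 6·12 = 72.
Discount factor = (1+0.0110583)^(−72) = 0.453015; PV = 188,500 × 0.453015 = 85,393.3425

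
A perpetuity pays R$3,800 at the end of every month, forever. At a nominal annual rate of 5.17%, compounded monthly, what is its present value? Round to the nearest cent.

R$882,011.61

Periodic rate i = 0.0517/12 = 0.00430833.
PV = PMT / i = 3800 / 0.00430833 = 882,011.6054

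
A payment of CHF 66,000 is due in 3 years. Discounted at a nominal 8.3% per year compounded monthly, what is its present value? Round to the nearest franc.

CHF 51,496

i = 0.083/12 = 0.00691667 per month; n = 3·12 = 36.
PV = FV·(1+i)^(−n) = 66,000 × 0.780248 = 51,496.4007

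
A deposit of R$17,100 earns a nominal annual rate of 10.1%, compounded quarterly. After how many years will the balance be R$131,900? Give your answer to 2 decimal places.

20.48 years

Periodic rate i = 0.101/4 = 0.02525.
(1+i)^n = 131900/17100 = 7.71345, so n = ln 7.71345 / ln 1.02525 = 81.9268 quarters
= 81.9268/4 years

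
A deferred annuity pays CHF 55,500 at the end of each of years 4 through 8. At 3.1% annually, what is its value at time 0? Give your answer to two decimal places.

CHF 231,268.08

PV at t=3 (ordinary 5-year annuity): 55500 × a(5|0.031) = 55500 × 4.566660 = 253,449.6445
Discount back 3 years: 253,449.6445 × (1+0.031)^(−3) = 253,449.6445 × 0.912481 = 231,268.0777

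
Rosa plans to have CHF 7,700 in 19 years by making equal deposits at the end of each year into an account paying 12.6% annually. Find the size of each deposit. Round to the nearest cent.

CHF 113.70

FV-annuity factor = 67.722192; PMT = 7700 / 67.722192 = 113.6998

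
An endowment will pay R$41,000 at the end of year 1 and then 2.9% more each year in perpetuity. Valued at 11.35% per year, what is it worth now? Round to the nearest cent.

PV = D₁/(r − g) = 41000/(0.1135 − 0.029) = 485,207.1006

R$485,207.10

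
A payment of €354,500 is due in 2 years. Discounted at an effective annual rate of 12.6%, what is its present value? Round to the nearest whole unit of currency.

PV = 354,500 / (1 + 0.126)^2 = 354,500 / 1.267876 = 279,601.4752

€279,601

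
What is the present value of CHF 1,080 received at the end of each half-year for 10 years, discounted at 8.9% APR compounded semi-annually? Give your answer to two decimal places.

i = 0.089/2 = 0.0445 per half-year; n = 10·2 = 20.
PV = 1080 × [1 − (1+0.0445)^(−20)] / 0.0445 = 1080 × 13.064478 = 14,109.6360

CHF 14,109.64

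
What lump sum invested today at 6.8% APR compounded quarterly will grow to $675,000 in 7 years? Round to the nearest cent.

Periodic rate i = 0.068/4 = 0.017; n = 7 × 4 = 28 periods.
Discount factor = (1+0.017)^(−28) = 0.623754; PV = 675,000 × 0.623754 = 421,033.9253

$421,033.93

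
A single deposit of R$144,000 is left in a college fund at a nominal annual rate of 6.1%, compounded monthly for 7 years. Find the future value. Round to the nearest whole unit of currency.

R$220,463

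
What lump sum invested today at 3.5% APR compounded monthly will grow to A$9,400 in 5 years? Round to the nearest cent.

With 12 periods per year: i = 0.00291667, n = 60.
Discount factor = (1+0.00291667)^(−60) = 0.839671; PV = 9,400 × 0.839671 = 7,892.9062

A$7,892.91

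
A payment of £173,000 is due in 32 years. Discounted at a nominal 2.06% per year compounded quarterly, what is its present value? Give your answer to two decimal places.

£89,638.35

With 4 periods per year: i = 0.00515, n = 128.
PV = FV·(1+i)^(−n) = 173,000 × 0.518141 = 89,638.3489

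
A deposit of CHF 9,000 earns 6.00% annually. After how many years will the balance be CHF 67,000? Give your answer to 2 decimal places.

(1+i)^n = 67000/9000 = 7.44444, so n = ln 7.44444 / ln 1.06 = 34.4518 years

34.45 years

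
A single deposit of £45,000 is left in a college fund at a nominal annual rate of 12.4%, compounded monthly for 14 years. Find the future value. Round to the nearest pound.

£253,092

Periodic rate i = 0.124/12 = 0.0103333; n = 14 × 12 = 168 periods.
FV = PV·(1+i)^n = 45,000 × 5.624275 = 253,092.3572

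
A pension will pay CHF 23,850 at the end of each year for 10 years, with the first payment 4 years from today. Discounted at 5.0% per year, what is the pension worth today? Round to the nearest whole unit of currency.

Value one period before first payment (t=3): 23850 × [1 − (1+0.05)^(−10)] / 0.05 = 23850 × 7.721735 = 184,163.3781
Discount back 3 years: 184,163.3781 × (1+0.05)^(−3) = 184,163.3781 × 0.863838 = 159,087.2502

CHF 159,087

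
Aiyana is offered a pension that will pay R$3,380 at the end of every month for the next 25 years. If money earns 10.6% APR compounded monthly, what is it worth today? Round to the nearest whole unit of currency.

R$355,291

With 12 periods per year: i = 0.00883333, n = 300.
PV = 3380 × [1 − (1+0.00883333)^(−300)] / 0.00883333 = 3380 × 105.115688 = 355,291.0250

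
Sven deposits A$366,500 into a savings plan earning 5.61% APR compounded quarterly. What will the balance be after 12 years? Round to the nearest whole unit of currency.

A$715,171

With 4 periods per year: i = 0.014025, n = 48.
FV = 366,500 × (1 + 0.014025)^48 = 715,170.7939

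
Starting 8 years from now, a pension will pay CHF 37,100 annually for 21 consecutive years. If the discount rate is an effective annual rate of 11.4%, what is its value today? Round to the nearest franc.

PV at t=7 (ordinary 21-year annuity): 37100 × a(21|0.114) = 37100 × 7.863051 = 291,719.1800
PV₀ = 291,719.1800 / (1+0.114)^7 = 291,719.1800 / 2.129101 = 137,015.1682

CHF 137,015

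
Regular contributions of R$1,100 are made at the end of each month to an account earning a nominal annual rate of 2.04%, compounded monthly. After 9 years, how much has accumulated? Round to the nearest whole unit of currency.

R$130,284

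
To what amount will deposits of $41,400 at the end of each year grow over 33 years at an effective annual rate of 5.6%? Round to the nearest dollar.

$3,724,688

Accumulation factor s(33|0.056) = 89.968306; FV = 41400 × 89.968306 = 3,724,687.8562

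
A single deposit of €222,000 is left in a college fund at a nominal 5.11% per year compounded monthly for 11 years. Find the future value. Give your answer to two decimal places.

With 12 periods per year: i = 0.00425833, n = 132.
FV = PV·(1+i)^n = 222,000 × 1.752260 = 389,001.7974

€389,001.80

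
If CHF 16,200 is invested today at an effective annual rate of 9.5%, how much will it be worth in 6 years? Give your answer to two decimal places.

FV = PV·(1+i)^n = 16,200 × 1.723791 = 27,925.4210

CHF 27,925.42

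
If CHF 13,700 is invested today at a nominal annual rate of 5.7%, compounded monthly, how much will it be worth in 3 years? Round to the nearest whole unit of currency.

Periodic rate i = 0.057/12 = 0.00475; n = 3 × 12 = 36 periods.
FV = PV·(1+i)^n = 13,700 × 1.186011 = 16,248.3439

CHF 16,248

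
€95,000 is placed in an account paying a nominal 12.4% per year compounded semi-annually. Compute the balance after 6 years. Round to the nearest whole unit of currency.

With 2 periods per year: i = 0.062, n = 12.
95,000 × (1+0.062)^12 = 95,000 × 2.058231 = 195,531.9837

€195,532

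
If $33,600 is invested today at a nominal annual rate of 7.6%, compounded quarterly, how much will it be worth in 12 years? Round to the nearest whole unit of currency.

With 4 periods per year: i = 0.019, n = 48.
FV = PV·(1+i)^n = 33,600 × 2.468089 = 82,927.7934

$82,928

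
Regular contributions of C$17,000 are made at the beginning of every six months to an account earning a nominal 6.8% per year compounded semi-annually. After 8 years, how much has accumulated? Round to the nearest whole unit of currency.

With 2 periods per year: i = 0.034, n = 16.
FV = PMT · [(1+i)^n − 1] / i × (1+i) = 17000 · 21.512486 = 365,712.2695
Payments are at the start of each period, so multiply by (1+i).

C$365,712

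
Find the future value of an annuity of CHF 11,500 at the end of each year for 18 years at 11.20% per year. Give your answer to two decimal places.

CHF 591,331.84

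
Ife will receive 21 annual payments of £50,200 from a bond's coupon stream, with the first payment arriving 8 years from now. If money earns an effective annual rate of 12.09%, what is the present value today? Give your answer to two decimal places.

£169,772.67

Value one period before first payment (t=7): 50200 × [1 − (1+0.1209)^(−21)] / 0.1209 = 50200 × 7.518516 = 377,429.5138
PV₀ = 377,429.5138 / (1+0.1209)^7 = 377,429.5138 / 2.223147 = 169,772.6679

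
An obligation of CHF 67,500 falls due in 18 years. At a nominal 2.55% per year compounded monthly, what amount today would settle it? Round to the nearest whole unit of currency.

CHF 42,675

i = 0.0255/12 = 0.002125 per month; n = 18·12 = 216.
Discount factor = (1+0.002125)^(−216) = 0.632223; PV = 67,500 × 0.632223 = 42,675.0566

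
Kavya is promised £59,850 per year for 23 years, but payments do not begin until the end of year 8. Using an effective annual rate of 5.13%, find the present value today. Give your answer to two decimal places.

Value one period before first payment (t=7): 59850 × [1 − (1+0.0513)^(−23)] / 0.0513 = 59850 × 13.324822 = 797,490.6257
Discount back 7 years: 797,490.6257 × (1+0.0513)^(−7) = 797,490.6257 × 0.704552 = 561,873.9996

£561,874.00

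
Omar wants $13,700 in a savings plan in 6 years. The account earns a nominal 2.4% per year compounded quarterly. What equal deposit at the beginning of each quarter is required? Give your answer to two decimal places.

With 4 periods per year: i = 0.006, n = 24.
FV-annuity factor × (1+i) = 25.885603; PMT = 13700 / 25.885603 = 529.2517

$529.25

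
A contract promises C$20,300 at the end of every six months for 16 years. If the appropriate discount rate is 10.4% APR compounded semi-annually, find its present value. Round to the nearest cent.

C$313,296.22

With 2 periods per year: i = 0.052, n = 32.
Annuity factor a(32|0.052) = 15.433311; PV = 20300 × 15.433311 = 313,296.2175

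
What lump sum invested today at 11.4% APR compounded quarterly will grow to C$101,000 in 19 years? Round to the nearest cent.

C$11,934.24

i = 0.114/4 = 0.0285 per quarter; n = 19·4 = 76.
Discount factor = (1+0.0285)^(−76) = 0.118161; PV = 101,000 × 0.118161 = 11,934.2430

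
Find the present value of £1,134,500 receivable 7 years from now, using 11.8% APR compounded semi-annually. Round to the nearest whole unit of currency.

Periodic rate i = 0.118/2 = 0.059; n = 7 × 2 = 14 periods.
Discount factor = (1+0.059)^(−14) = 0.448184; PV = 1,134,500 × 0.448184 = 508,464.9941

£508,465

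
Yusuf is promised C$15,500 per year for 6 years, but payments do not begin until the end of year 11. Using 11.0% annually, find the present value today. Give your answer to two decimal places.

PV at t=10 (ordinary 6-year annuity): 15500 × a(6|0.11) = 15500 × 4.230538 = 65,573.3367
Discount back 10 years: 65,573.3367 × (1+0.11)^(−10) = 65,573.3367 × 0.352184 = 23,093.9114

C$23,093.91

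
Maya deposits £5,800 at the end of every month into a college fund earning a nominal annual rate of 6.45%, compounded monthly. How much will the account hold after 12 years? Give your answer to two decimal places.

Periodic rate i = 0.0645/12 = 0.005375; n = 12 × 12 = 144 periods.
FV = PMT · [(1+i)^n − 1] / i = 5800 · 216.545634 = 1,255,964.6771

£1,255,964.68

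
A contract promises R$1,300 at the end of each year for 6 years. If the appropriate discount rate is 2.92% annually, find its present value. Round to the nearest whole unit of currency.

PV = PMT · [1 − (1+i)^(−n)] / i = 1300 · 5.431585 = 7,061.0601

R$7,061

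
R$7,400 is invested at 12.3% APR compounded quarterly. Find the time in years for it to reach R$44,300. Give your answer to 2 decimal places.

14.77 years

Periodic rate i = 0.123/4 = 0.03075.
(1+i)^n = 44300/7400 = 5.98649, so n = ln 5.98649 / ln 1.03075 = 59.0855 quarters
= 59.0855/4 years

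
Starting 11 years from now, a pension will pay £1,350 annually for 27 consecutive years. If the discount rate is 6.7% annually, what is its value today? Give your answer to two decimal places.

£8,705.68

PV at t=10 (ordinary 27-year annuity): 1350 × a(27|0.067) = 1350 × 12.334263 = 16,651.2551
Discount back 10 years: 16,651.2551 × (1+0.067)^(−10) = 16,651.2551 × 0.522824 = 8,705.6816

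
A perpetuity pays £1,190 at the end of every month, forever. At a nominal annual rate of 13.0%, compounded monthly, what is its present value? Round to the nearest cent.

£109,846.15

Periodic rate i = 0.13/12 = 0.0108333.
PV = C/r = 1190/0.0108333 = 109,846.1538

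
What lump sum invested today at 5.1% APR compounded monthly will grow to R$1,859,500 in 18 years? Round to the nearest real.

R$743,976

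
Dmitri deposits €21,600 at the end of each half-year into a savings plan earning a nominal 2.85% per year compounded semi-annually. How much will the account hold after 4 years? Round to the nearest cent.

i = 0.0285/2 = 0.01425 per half-year; n = 4·2 = 8.
Accumulation factor s(8|0.01425) = 8.410576; FV = 21600 × 8.410576 = 181,668.4498

€181,668.45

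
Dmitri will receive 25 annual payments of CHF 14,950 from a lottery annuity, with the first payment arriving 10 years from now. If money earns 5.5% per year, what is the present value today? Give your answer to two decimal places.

Value one period before first payment (t=9): 14950 × [1 − (1+0.055)^(−25)] / 0.055 = 14950 × 13.413933 = 200,538.2932
Discount back 9 years: 200,538.2932 × (1+0.055)^(−9) = 200,538.2932 × 0.617629 = 123,858.3179

CHF 123,858.32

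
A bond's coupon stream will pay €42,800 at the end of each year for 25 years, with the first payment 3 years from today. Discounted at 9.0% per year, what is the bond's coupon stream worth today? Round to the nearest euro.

Value one period before first payment (t=2): 42800 × [1 − (1+0.09)^(−25)] / 0.09 = 42800 × 9.822580 = 420,406.4071
PV₀ = 420,406.4071 / (1+0.09)^2 = 420,406.4071 / 1.188100 = 353,847.6619

€353,848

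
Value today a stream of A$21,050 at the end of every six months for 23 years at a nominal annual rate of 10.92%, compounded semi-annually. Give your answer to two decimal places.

i = 0.1092/2 = 0.0546 per half-year; n = 23·2 = 46.
Annuity factor a(46|0.0546) = 16.727312; PV = 21050 × 16.727312 = 352,109.9250

A$352,109.93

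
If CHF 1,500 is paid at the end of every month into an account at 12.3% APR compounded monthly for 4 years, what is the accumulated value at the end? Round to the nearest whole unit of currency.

CHF 92,414

i = 0.123/12 = 0.01025 per month; n = 4·12 = 48.
Accumulation factor s(48|0.01025) = 61.609082; FV = 1500 × 61.609082 = 92,413.6223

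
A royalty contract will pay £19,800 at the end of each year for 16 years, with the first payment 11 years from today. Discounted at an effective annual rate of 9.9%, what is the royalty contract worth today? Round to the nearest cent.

£60,630.52

Value one period before first payment (t=10): 19800 × [1 − (1+0.099)^(−16)] / 0.099 = 19800 × 7.870513 = 155,836.1509
Discount back 10 years: 155,836.1509 × (1+0.099)^(−10) = 155,836.1509 × 0.389066 = 60,630.5194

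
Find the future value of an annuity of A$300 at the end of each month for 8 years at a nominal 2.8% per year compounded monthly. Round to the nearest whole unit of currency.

A$32,239

With 12 periods per year: i = 0.00233333, n = 96.
FV = PMT · [(1+i)^n − 1] / i = 300 · 107.461981 = 32,238.5944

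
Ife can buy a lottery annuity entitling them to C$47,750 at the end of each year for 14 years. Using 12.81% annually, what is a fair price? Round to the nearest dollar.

Annuity factor a(14|0.1281) = 6.362344; PV = 47750 × 6.362344 = 303,801.9149

C$303,802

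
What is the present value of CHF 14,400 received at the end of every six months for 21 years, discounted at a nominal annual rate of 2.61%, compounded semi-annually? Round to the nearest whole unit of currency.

CHF 463,338

With 2 periods per year: i = 0.01305, n = 42.
PV = 14400 × [1 − (1+0.01305)^(−42)] / 0.01305 = 14400 × 32.176231 = 463,337.7287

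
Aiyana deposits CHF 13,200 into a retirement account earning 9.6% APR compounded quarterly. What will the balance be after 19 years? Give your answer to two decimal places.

i = 0.096/4 = 0.024 per quarter; n = 19·4 = 76.
FV = 13,200 × (1 + 0.024)^76 = 80,051.7141

CHF 80,051.71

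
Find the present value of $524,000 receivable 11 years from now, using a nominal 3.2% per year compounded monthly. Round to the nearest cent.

$368,691.48

With 12 periods per year: i = 0.00266667, n = 132.
Discount factor = (1+0.00266667)^(−132) = 0.703610; PV = 524,000 × 0.703610 = 368,691.4756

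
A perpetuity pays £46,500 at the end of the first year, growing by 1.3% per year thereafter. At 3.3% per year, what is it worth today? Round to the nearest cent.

£2,325,000.00

PV = PMT / (i − g) = 46500 / (0.033 − 0.013) = 46500 / 0.020000 = 2,325,000.0000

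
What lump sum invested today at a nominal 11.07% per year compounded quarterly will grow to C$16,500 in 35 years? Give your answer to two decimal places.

C$361.14

i = 0.1107/4 = 0.027675 per quarter; n = 35·4 = 140.
PV = 16,500 / (1 + 0.027675)^140 = 16,500 / 45.688914 = 361.1379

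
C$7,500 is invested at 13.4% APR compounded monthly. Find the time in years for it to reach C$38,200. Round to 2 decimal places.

12.22 years

Periodic rate i = 0.134/12 = 0.0111667.
(1+i)^n = 38200/7500 = 5.09333, so n = ln 5.09333 / ln 1.01117 = 146.5975 months
= 146.5975/12 years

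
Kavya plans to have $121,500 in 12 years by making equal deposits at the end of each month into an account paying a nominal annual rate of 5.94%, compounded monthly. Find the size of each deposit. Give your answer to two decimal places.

i = 0.0594/12 = 0.00495 per month; n = 12·12 = 144.
FV-annuity factor = 209.315355; PMT = 121500 / 209.315355 = 580.4639

$580.46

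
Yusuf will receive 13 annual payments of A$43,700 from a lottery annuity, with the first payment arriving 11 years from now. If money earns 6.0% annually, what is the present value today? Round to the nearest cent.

A$216,021.86

PV at t=10 (ordinary 13-year annuity): 43700 × a(13|0.06) = 43700 × 8.852683 = 386,862.2455
Discount back 10 years: 386,862.2455 × (1+0.06)^(−10) = 386,862.2455 × 0.558395 = 216,021.8573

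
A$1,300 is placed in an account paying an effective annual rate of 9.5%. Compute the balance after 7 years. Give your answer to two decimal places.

1,300 × (1+0.095)^7 = 1,300 × 1.887552 = 2,453.8171

A$2,453.82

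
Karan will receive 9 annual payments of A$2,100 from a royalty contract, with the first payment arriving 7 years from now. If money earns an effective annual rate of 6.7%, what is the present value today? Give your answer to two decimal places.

Value one period before first payment (t=6): 2100 × [1 − (1+0.067)^(−9)] / 0.067 = 2100 × 6.599200 = 13,858.3206
Discount back 6 years: 13,858.3206 × (1+0.067)^(−6) = 13,858.3206 × 0.677663 = 9,391.2648

A$9,391.26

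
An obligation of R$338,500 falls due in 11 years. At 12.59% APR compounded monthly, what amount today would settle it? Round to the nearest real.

R$85,357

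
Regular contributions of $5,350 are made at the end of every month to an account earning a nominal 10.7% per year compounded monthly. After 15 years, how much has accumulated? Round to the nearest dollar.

$2,365,546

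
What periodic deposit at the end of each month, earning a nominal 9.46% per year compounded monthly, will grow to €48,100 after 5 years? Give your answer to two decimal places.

€630.06

With 12 periods per year: i = 0.00788333, n = 60.
PMT = 48100 / ( [(1+0.00788333)^60 − 1] / 0.00788333 ) = 48100 / 76.341789 = 630.0612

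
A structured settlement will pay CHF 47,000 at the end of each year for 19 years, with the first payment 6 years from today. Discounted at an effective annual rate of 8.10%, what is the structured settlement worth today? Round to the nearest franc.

Value one period before first payment (t=5): 47000 × [1 − (1+0.081)^(−19)] / 0.081 = 47000 × 9.534899 = 448,140.2714
PV₀ = 448,140.2714 / (1+0.081)^5 = 448,140.2714 / 1.476143 = 303,588.6305

CHF 303,589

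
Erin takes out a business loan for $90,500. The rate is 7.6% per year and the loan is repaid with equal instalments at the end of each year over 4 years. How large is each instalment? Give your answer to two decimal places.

$27,080.95

PMT = 90500 / ( [1 − (1+0.076)^(−4)] / 0.076 ) = 90500 / 3.341832 = 27,080.9538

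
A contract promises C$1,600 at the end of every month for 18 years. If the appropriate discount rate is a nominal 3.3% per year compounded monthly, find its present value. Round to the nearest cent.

C$260,325.99

Periodic rate i = 0.033/12 = 0.00275; n = 18 × 12 = 216 periods.
Annuity factor a(216|0.00275) = 162.703745; PV = 1600 × 162.703745 = 260,325.9914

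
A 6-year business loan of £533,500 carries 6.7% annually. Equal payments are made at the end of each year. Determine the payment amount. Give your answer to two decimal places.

£110,891.55

Annuity-PV factor = 4.811007; PMT = 533500 / 4.811007 = 110,891.5505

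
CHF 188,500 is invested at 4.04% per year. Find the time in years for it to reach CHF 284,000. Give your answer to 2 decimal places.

10.35 years

n = ln(284000/188500) / ln(1+0.0404) = ln(1.50663) / 0.039605 = 10.3490 years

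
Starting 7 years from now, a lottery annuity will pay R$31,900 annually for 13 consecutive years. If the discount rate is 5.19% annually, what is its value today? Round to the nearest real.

Value one period before first payment (t=6): 31900 × [1 − (1+0.0519)^(−13)] / 0.0519 = 31900 × 9.287037 = 296,256.4852
PV₀ = 296,256.4852 / (1+0.0519)^6 = 296,256.4852 / 1.354711 = 218,686.0778

R$218,686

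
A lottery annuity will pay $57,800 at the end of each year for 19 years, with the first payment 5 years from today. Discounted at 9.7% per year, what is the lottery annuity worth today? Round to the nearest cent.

$340,601.46

PV at t=4 (ordinary 19-year annuity): 57800 × a(19|0.097) = 57800 × 8.533853 = 493,256.7211
PV₀ = 493,256.7211 / (1+0.097)^4 = 493,256.7211 / 1.448193 = 340,601.4569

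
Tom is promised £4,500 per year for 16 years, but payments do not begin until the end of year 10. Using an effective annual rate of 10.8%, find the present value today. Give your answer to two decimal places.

£13,346.62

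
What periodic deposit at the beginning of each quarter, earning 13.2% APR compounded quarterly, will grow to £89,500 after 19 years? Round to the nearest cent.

i = 0.132/4 = 0.033 per quarter; n = 19·4 = 76.
FV-annuity factor × (1+i) = 337.853722; PMT = 89500 / 337.853722 = 264.9075

£264.91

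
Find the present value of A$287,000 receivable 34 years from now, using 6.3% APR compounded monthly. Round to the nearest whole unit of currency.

With 12 periods per year: i = 0.00525, n = 408.
Discount factor = (1+0.00525)^(−408) = 0.118080; PV = 287,000 × 0.118080 = 33,888.8267

A$33,889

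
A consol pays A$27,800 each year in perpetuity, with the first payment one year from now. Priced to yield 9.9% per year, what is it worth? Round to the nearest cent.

PV = C/r = 27800/0.099 = 280,808.0808

A$280,808.08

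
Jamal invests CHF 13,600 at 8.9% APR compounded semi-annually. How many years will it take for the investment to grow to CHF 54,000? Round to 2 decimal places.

15.84 years

Periodic rate i = 0.089/2 = 0.0445.
(1+i)^n = 54000/13600 = 3.97059, so n = ln 3.97059 / ln 1.0445 = 31.6713 half-years
= 31.6713/2 years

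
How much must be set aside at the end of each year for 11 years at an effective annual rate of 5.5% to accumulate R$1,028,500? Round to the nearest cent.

R$70,524.92

FV-annuity factor = 14.583498; PMT = 1.0285e+06 / 14.583498 = 70,524.9168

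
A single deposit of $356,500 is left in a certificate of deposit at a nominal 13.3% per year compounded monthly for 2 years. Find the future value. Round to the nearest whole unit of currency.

$464,458

i = 0.133/12 = 0.0110833 per month; n = 2·12 = 24.
356,500 × (1+0.0110833)^24 = 356,500 × 1.302827 = 464,457.9184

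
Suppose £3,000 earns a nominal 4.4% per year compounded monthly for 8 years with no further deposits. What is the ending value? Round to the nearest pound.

£4,263

With 12 periods per year: i = 0.00366667, n = 96.
FV = PV·(1+i)^n = 3,000 × 1.420993 = 4,262.9804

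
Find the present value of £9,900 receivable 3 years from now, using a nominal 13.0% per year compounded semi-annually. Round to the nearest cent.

Periodic rate i = 0.13/2 = 0.065; n = 3 × 2 = 6 periods.
PV = FV·(1+i)^(−n) = 9,900 × 0.685334 = 6,784.8078

£6,784.81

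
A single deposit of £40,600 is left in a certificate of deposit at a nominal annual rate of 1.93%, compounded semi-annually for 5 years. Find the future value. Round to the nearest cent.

Periodic rate i = 0.0193/2 = 0.00965; n = 5 × 2 = 10 periods.
FV = 40,600 × (1 + 0.00965)^10 = 44,692.4877

£44,692.49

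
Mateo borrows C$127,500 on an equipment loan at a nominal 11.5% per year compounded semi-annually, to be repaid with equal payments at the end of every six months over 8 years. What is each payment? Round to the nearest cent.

With 2 periods per year: i = 0.0575, n = 16.
PMT = 127500 / ( [1 − (1+0.0575)^(−16)] / 0.0575 ) = 127500 / 10.281688 = 12,400.6870

C$12,400.69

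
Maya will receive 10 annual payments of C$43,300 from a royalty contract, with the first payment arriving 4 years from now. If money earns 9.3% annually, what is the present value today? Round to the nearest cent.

C$210,034.22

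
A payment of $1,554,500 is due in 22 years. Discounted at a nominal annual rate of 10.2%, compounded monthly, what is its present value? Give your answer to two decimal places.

With 12 periods per year: i = 0.0085, n = 264.
PV = 1,554,500 / (1 + 0.0085)^264 = 1,554,500 / 9.341966 = 166,399.6673

$166,399.67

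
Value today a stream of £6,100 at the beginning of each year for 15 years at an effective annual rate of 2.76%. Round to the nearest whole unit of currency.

PV = PMT · [1 − (1+i)^(−n)] / i × (1+i) = 6100 · 12.483116 = 76,147.0097
Payments are at the start of each period, so multiply by (1+i).

£76,147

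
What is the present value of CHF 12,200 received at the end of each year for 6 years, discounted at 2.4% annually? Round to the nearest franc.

PV = PMT · [1 − (1+i)^(−n)] / i = 12200 · 5.526594 = 67,424.4499

CHF 67,424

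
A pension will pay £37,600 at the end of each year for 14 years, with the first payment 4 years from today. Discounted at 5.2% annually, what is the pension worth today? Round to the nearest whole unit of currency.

£315,632

PV at t=3 (ordinary 14-year annuity): 37600 × a(14|0.052) = 37600 × 9.773270 = 367,474.9649
Discount back 3 years: 367,474.9649 × (1+0.052)^(−3) = 367,474.9649 × 0.858920 = 315,631.6442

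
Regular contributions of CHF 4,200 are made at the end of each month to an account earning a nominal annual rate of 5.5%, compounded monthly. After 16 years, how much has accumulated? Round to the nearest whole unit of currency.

CHF 1,288,460

With 12 periods per year: i = 0.00458333, n = 192.
FV = PMT · [(1+i)^n − 1] / i = 4200 · 306.776160 = 1,288,459.8719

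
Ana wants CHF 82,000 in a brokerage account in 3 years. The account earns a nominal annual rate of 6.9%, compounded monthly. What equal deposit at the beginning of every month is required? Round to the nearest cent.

CHF 2,044.92

With 12 periods per year: i = 0.00575, n = 36.
FV-annuity factor × (1+i) = 40.099443; PMT = 82000 / 40.099443 = 2,044.9162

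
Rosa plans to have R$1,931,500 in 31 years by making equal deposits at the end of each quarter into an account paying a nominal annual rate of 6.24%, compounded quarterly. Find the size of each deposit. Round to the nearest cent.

R$5,179.60

i = 0.0624/4 = 0.0156 per quarter; n = 31·4 = 124.
PMT = 1.9315e+06 / ( [(1+0.0156)^124 − 1] / 0.0156 ) = 1.9315e+06 / 372.905282 = 5,179.5995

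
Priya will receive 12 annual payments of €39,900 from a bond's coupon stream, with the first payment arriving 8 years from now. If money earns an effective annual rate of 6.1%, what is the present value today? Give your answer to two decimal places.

€219,801.58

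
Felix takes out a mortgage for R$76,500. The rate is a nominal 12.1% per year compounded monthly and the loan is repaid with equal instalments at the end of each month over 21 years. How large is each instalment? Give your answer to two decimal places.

R$838.27

Periodic rate i = 0.121/12 = 0.0100833; n = 21 × 12 = 252 periods.
Annuity-PV factor = 91.259843; PMT = 76500 / 91.259843 = 838.2657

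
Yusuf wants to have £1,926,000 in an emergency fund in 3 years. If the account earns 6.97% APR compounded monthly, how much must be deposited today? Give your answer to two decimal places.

i = 0.0697/12 = 0.00580833 per month; n = 3·12 = 36.
PV = FV·(1+i)^(−n) = 1,926,000 × 0.811805 = 1,563,536.4854

£1,563,536.49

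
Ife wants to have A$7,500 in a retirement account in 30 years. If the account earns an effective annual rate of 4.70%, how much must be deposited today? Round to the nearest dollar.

PV = 7,500 / (1 + 0.047)^30 = 7,500 / 3.966436 = 1,890.8663

A$1,891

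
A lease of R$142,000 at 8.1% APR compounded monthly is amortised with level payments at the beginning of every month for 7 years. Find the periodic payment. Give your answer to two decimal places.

R$2,205.44

i = 0.081/12 = 0.00675 per month; n = 7·12 = 84.
Annuity-PV factor × (1+i) = 64.386333; PMT = 142000 / 64.386333 = 2,205.4370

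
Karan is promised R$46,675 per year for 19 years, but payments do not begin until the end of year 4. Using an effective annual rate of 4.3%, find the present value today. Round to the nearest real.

R$526,778

PV at t=3 (ordinary 19-year annuity): 46675 × a(19|0.043) = 46675 × 12.805492 = 597,696.3235
PV₀ = 597,696.3235 / (1+0.043)^3 = 597,696.3235 / 1.134627 = 526,778.0365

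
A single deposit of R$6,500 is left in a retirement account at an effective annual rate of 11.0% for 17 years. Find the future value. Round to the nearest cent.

R$38,318.10

6,500 × (1+0.11)^17 = 6,500 × 5.895093 = 38,318.1026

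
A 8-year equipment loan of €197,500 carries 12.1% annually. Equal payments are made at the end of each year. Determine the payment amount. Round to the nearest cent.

€39,896.32

Annuity-PV factor = 4.950331; PMT = 197500 / 4.950331 = 39,896.3191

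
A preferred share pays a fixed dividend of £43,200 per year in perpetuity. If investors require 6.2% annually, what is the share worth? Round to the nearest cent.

£696,774.19

PV = PMT / i = 43200 / 0.062 = 696,774.1935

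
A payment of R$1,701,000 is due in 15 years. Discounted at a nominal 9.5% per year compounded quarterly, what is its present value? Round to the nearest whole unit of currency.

Periodic rate i = 0.095/4 = 0.02375; n = 15 × 4 = 60 periods.
PV = FV·(1+i)^(−n) = 1,701,000 × 0.244549 = 415,977.1044

R$415,977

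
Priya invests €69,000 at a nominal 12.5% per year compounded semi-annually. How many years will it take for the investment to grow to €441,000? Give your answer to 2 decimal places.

15.30 years

Periodic rate i = 0.125/2 = 0.0625.
(1+i)^n = 441000/69000 = 6.39130, so n = ln 6.39130 / ln 1.0625 = 30.5971 half-years
= 30.5971/2 years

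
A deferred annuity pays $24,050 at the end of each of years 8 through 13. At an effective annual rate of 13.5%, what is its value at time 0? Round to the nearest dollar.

Value one period before first payment (t=7): 24050 × [1 − (1+0.135)^(−6)] / 0.135 = 24050 × 3.942505 = 94,817.2346
PV₀ = 94,817.2346 / (1+0.135)^7 = 94,817.2346 / 2.426448 = 39,076.5536

$39,077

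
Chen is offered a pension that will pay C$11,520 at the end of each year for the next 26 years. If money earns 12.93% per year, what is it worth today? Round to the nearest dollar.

Annuity factor a(26|0.1293) = 7.406341; PV = 11520 × 7.406341 = 85,321.0448

C$85,321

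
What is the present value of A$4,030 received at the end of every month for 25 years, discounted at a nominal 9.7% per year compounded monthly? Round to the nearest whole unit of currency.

A$454,013

With 12 periods per year: i = 0.00808333, n = 300.
PV = PMT · [1 − (1+i)^(−n)] / i = 4030 · 112.658367 = 454,013.2175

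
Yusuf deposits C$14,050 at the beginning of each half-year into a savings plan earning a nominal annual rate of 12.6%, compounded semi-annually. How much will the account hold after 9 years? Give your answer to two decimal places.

i = 0.126/2 = 0.063 per half-year; n = 9·2 = 18.
Accumulation factor s(18|0.063) × (1+i) = 33.801718; FV = 14050 × 33.801718 = 474,914.1377
(Beginning-of-period payments → annuity-due factor ×(1+i).)

C$474,914.14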